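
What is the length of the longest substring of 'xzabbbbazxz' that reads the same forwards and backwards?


Scanning 'xzabbbbazxz' for palindromic substrings.
Substring at positions 0-9: 'xzabbbbazx'.
Check: reverse('xzabbbbazx') = 'xzabbbbazx' -> palindrome confirmed.
Neighbouring characters ('-' / 'z') break symmetry, so it cannot extend further.
No longer palindromic substring exists; longest length = 10

10


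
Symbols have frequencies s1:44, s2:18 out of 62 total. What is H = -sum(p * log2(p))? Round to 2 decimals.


Computing entropy H = -sum(p_i * log2(p_i)):
  s1: p = 44/62 = 0.7097, -p*log2(p) = 0.3511
  s2: p = 18/62 = 0.2903, -p*log2(p) = 0.5180
H = sum of terms = 0.8691
Rounded to 2 decimals: 0.87

0.87


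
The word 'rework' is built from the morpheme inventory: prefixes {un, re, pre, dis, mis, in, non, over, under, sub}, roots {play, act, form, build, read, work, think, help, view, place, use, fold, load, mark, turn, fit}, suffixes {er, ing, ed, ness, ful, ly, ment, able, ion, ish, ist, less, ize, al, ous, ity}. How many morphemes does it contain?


Segmenting 'rework' against the inventory:
  're' -> prefix (morpheme 1)
  'work' -> root (morpheme 2)
Total morphemes: 2

2


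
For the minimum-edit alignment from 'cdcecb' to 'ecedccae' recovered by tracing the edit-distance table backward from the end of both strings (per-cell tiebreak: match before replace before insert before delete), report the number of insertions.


Edit distance = 5. Backtracking from cell (6, 8) with preference match > replace > insert > delete,
then listing the resulting alignment 'cdcecb' -> 'ecedccae' left to right:
  Step 1: insert 'e' [insertion #1]
  Step 2: keep 'c'
  Step 3: insert 'e' [insertion #2]
  Step 4: keep 'd'
  Step 5: keep 'c'
  Step 6: replace e->c
  Step 7: replace c->a
  Step 8: replace b->e
Total insertions: 2

2


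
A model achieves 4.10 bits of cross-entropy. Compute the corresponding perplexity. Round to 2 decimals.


Perplexity formula: PP = 2^H
H = 4.10
PP = 2^4.10
Decompose: 2^4.10 = 2^4 * 2^0.10
2^4 = 16, 2^0.10 ~ 1.0717735
PP ~ 16 * 1.0717735 = 17.1483760
Rounded to 2 decimals: 17.15

17.15


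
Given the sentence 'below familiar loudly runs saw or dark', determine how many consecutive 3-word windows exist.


Word trigrams from [7] words:
  Trigram 1: (below familiar loudly)
  Trigram 2: (familiar loudly runs)
  Trigram 3: (loudly runs saw)
  Trigram 4: (runs saw or)
  Trigram 5: (saw or dark)
Total word trigrams: 7 - 2 = 5

5


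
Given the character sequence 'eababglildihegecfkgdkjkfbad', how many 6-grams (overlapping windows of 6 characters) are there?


String 'eababglildihegecfkgdkjkfbad' has length L = 27.
Number of overlapping n-grams = L - n + 1
Substituting: 27 - 6 + 1 = 22

22


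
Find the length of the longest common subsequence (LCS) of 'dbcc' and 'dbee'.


DP table for LCS of 'dbcc' and 'dbee':
       d  b  e  e
    0  0  0  0  0
  d 0  1  1  1  1
  b 0  1  2  2  2
  c 0  1  2  2  2
  c 0  1  2  2  2
LCS: 'db'
LCS length = 2

2


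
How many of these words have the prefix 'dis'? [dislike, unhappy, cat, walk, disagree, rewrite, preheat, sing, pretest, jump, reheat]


Checking each word for prefix 'dis':
  'dislike' -> YES, starts with 'dis' (count: 1)
  'unhappy' -> no (count: 1)
  'cat' -> no (count: 1)
  'walk' -> no (count: 1)
  'disagree' -> YES, starts with 'dis' (count: 2)
  'rewrite' -> no (count: 2)
  'preheat' -> no (count: 2)
  'sing' -> no (count: 2)
  'pretest' -> no (count: 2)
  'jump' -> no (count: 2)
  'reheat' -> no (count: 2)
Total with prefix 'dis': 2

2


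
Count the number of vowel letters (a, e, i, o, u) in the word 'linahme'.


Scanning each character of 'linahme':
  Position 1: 'l' -> consonant (running count: 0)
  Position 2: 'i' -> vowel (running count: 1)
  Position 3: 'n' -> consonant (running count: 1)
  Position 4: 'a' -> vowel (running count: 2)
  Position 5: 'h' -> consonant (running count: 2)
  Position 6: 'm' -> consonant (running count: 2)
  Position 7: 'e' -> vowel (running count: 3)
Total vowels: 3

3


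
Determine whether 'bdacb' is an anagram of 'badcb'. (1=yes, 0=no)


Sort characters of 'bdacb': 'abbcd'
Sort characters of 'badcb': 'abbcd'
Sorted forms match -> they ARE anagrams
Result: 1

1


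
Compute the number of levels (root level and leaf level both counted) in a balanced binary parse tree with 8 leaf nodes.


In a balanced binary tree with n leaves the deepest leaf is ceil(log2(n)) edges below the root,
so counting node levels inclusive of root and leaves gives ceil(log2(n)) + 1 levels.
log2(8) = 3.0000
ceil(3.0000) = 3
levels = 3 + 1 = 4

4


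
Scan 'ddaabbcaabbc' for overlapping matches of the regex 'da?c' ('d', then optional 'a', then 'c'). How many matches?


Pattern: da?c means 'd', then optional 'a', then 'c'.
Scanning 'ddaabbcaabbc' position-by-position:
  Pos 0: window 'dda' -> no
  Pos 1: window 'daa' -> no
  Pos 2: window 'aab' -> no
  Pos 3: window 'abb' -> no
  Pos 4: window 'bbc' -> no
  Pos 5: window 'bca' -> no
  Pos 6: window 'caa' -> no
  Pos 7: window 'aab' -> no
  Pos 8: window 'abb' -> no
  Pos 9: window 'bbc' -> no
  Pos 10: window 'bc' -> no
  Pos 11: window 'c' -> no
Total matches: 0

0


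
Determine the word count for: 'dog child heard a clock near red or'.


Counting words by splitting on spaces:
  Word 1: 'dog'
  Word 2: 'child'
  Word 3: 'heard'
  Word 4: 'a'
  Word 5: 'clock'
  Word 6: 'near'
  Word 7: 'red'
  Word 8: 'or'
Total words: 8

8


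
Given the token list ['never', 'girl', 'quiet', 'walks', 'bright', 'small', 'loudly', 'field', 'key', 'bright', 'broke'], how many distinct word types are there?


Listing all tokens and tracking unique types:
  Token 1: 'never' -> NEW (unique so far: 1)
  Token 2: 'girl' -> NEW (unique so far: 2)
  Token 3: 'quiet' -> NEW (unique so far: 3)
  Token 4: 'walks' -> NEW (unique so far: 4)
  Token 5: 'bright' -> NEW (unique so far: 5)
  Token 6: 'small' -> NEW (unique so far: 6)
  Token 7: 'loudly' -> NEW (unique so far: 7)
  Token 8: 'field' -> NEW (unique so far: 8)
  Token 9: 'key' -> NEW (unique so far: 9)
  Token 10: 'bright' -> duplicate (unique so far: 9)
  Token 11: 'broke' -> NEW (unique so far: 10)
Unique types: ('bright', 'broke', 'field', 'girl', 'key', 'loudly', 'never', 'quiet', 'small', 'walks')
Vocabulary size: 10

10


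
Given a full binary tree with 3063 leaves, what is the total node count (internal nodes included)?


Leaf nodes (terminals): 3063
Internal nodes = n - 1 = 3063 - 1 = 3062
Total = leaves + internal = 3063 + 3062 = 6125

6125


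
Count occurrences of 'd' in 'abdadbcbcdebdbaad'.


Scanning 'abdadbcbcdebdbaad' for 'd':
  Position 2: 'd' -> MATCH (count: 1)
  Position 4: 'd' -> MATCH (count: 2)
  Position 9: 'd' -> MATCH (count: 3)
  Position 12: 'd' -> MATCH (count: 4)
  Position 16: 'd' -> MATCH (count: 5)
Total occurrences of 'd': 5

5


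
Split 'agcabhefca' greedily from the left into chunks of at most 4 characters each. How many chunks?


'agcabhefca' has 10 characters.
Chunking with max size 4:
  Chunk 1: 'agca' (positions 0-3)
  Chunk 2: 'bhef' (positions 4-7)
  Chunk 3: 'ca' (positions 8-9)
Total chunks: ceil(10 / 4) = 3

3


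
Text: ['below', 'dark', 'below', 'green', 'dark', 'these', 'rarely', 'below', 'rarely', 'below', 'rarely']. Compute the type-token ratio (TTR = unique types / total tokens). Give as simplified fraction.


Tokens: 11
Unique types: ('below', 'dark', 'green', 'rarely', 'these') = 5
TTR = 5/11
Already in lowest terms.

5/11


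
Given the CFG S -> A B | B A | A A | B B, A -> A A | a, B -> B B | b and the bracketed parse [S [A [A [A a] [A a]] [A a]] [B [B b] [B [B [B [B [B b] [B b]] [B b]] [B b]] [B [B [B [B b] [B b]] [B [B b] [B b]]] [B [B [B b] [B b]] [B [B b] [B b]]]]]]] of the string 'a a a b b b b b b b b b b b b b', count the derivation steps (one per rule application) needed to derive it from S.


Every bracketed nonterminal node [X ...] in the tree is produced by exactly one rule application.
Reading the tree off as a leftmost derivation:
  Step 1: S  =>  A B   (applied S -> A B)
  Step 2: A B  =>  A A B   (applied A -> A A)
  Step 3: A A B  =>  A A A B   (applied A -> A A)
  Step 4: A A A B  =>  a A A B   (applied A -> a)
  Step 5: a A A B  =>  a a A B   (applied A -> a)
  Step 6: a a A B  =>  a a a B   (applied A -> a)
  Step 7: a a a B  =>  a a a B B   (applied B -> B B)
  Step 8: a a a B B  =>  a a a b B   (applied B -> b)
  Step 9: a a a b B  =>  a a a b B B   (applied B -> B B)
  Step 10: a a a b B B  =>  a a a b B B B   (applied B -> B B)
  Step 11: a a a b B B B  =>  a a a b B B B B   (applied B -> B B)
  Step 12: a a a b B B B B  =>  a a a b B B B B B   (applied B -> B B)
  Step 13: a a a b B B B B B  =>  a a a b b B B B B   (applied B -> b)
  Step 14: a a a b b B B B B  =>  a a a b b b B B B   (applied B -> b)
  Step 15: a a a b b b B B B  =>  a a a b b b b B B   (applied B -> b)
  Step 16: a a a b b b b B B  =>  a a a b b b b b B   (applied B -> b)
  Step 17: a a a b b b b b B  =>  a a a b b b b b B B   (applied B -> B B)
  Step 18: a a a b b b b b B B  =>  a a a b b b b b B B B   (applied B -> B B)
  Step 19: a a a b b b b b B B B  =>  a a a b b b b b B B B B   (applied B -> B B)
  Step 20: a a a b b b b b B B B B  =>  a a a b b b b b b B B B   (applied B -> b)
  Step 21: a a a b b b b b b B B B  =>  a a a b b b b b b b B B   (applied B -> b)
  Step 22: a a a b b b b b b b B B  =>  a a a b b b b b b b B B B   (applied B -> B B)
  Step 23: a a a b b b b b b b B B B  =>  a a a b b b b b b b b B B   (applied B -> b)
  Step 24: a a a b b b b b b b b B B  =>  a a a b b b b b b b b b B   (applied B -> b)
  Step 25: a a a b b b b b b b b b B  =>  a a a b b b b b b b b b B B   (applied B -> B B)
  Step 26: a a a b b b b b b b b b B B  =>  a a a b b b b b b b b b B B B   (applied B -> B B)
  Step 27: a a a b b b b b b b b b B B B  =>  a a a b b b b b b b b b b B B   (applied B -> b)
  Step 28: a a a b b b b b b b b b b B B  =>  a a a b b b b b b b b b b b B   (applied B -> b)
  Step 29: a a a b b b b b b b b b b b B  =>  a a a b b b b b b b b b b b B B   (applied B -> B B)
  Step 30: a a a b b b b b b b b b b b B B  =>  a a a b b b b b b b b b b b b B   (applied B -> b)
  Step 31: a a a b b b b b b b b b b b b B  =>  a a a b b b b b b b b b b b b b   (applied B -> b)
Final yield: a a a b b b b b b b b b b b b b
Total rewrite steps: 31

31


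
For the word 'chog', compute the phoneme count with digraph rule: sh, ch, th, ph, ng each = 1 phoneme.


Parsing 'chog' greedily, digraphs first:
  'ch' -> digraph (1 consonant phoneme) (phonemes so far: 1)
  'o' -> vowel phoneme (phonemes so far: 2)
  'g' -> consonant phoneme (phonemes so far: 3)
Total phonemes: 3

3


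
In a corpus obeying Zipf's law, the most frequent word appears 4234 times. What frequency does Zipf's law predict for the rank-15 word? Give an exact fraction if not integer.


Zipf's law: freq(rank) = f1 / rank
f1 = 4234, rank = 15
freq = 4234 / 15
GCD(4234, 15) = 1
Simplified: 4234/15

4234/15


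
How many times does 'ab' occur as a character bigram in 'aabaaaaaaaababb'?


Scanning 'aabaaaaaaaababb' for bigram 'ab':
  Position 0: 'aa' -> no
  Position 1: 'ab' -> MATCH
  Position 2: 'ba' -> no
  Position 3: 'aa' -> no
  Position 4: 'aa' -> no
  Position 5: 'aa' -> no
  Position 6: 'aa' -> no
  Position 7: 'aa' -> no
  Position 8: 'aa' -> no
  Position 9: 'aa' -> no
  Position 10: 'ab' -> MATCH
  Position 11: 'ba' -> no
  Position 12: 'ab' -> MATCH
  Position 13: 'bb' -> no
Total matches: 3

3


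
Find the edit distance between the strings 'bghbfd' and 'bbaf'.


Building DP table for s1='bghbfd' (len 6) and s2='bbaf' (len 4):
       b  b  a  f
    0  1  2  3  4
  b 1  0  1  2  3
  g 2  1  1  2  3
  h 3  2  2  2  3
  b 4  3  2  3  3
  f 5  4  3  3  3
  d 6  5  4  4  4
Edit distance = dp[6][4] = 4

4


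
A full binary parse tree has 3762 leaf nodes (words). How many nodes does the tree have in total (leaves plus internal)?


Leaf nodes (terminals): 3762
Internal nodes = n - 1 = 3762 - 1 = 3761
Total = leaves + internal = 3762 + 3761 = 7523

7523


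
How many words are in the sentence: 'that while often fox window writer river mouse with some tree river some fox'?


Counting words by splitting on spaces:
  Word 1: 'that'
  Word 2: 'while'
  Word 3: 'often'
  Word 4: 'fox'
  Word 5: 'window'
  Word 6: 'writer'
  Word 7: 'river'
  Word 8: 'mouse'
  Word 9: 'with'
  Word 10: 'some'
  Word 11: 'tree'
  Word 12: 'river'
  Word 13: 'some'
  Word 14: 'fox'
Total words: 14

14


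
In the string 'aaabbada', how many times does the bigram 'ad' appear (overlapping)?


Scanning 'aaabbada' for bigram 'ad':
  Position 0: 'aa' -> no
  Position 1: 'aa' -> no
  Position 2: 'ab' -> no
  Position 3: 'bb' -> no
  Position 4: 'ba' -> no
  Position 5: 'ad' -> MATCH
  Position 6: 'da' -> no
Total matches: 1

1


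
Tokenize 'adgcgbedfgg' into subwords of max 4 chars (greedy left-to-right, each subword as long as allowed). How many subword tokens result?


'adgcgbedfgg' has 11 characters.
Chunking with max size 4:
  Chunk 1: 'adgc' (positions 0-3)
  Chunk 2: 'gbed' (positions 4-7)
  Chunk 3: 'fgg' (positions 8-10)
Total chunks: ceil(11 / 4) = 3

3


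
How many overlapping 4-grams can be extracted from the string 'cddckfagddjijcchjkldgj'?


String 'cddckfagddjijcchjkldgj' has length L = 22.
Number of overlapping n-grams = L - n + 1
Substituting: 22 - 4 + 1 = 19

19


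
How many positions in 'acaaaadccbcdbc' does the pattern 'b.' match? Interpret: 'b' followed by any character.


Pattern: b. means 'b' followed by any character.
Scanning 'acaaaadccbcdbc' position-by-position:
  Pos 0: window 'ac' -> no
  Pos 1: window 'ca' -> no
  Pos 2: window 'aa' -> no
  Pos 3: window 'aa' -> no
  Pos 4: window 'aa' -> no
  Pos 5: window 'ad' -> no
  Pos 6: window 'dc' -> no
  Pos 7: window 'cc' -> no
  Pos 8: window 'cb' -> no
  Pos 9: window 'bc' -> MATCH
  Pos 10: window 'cd' -> no
  Pos 11: window 'db' -> no
  Pos 12: window 'bc' -> MATCH
  Pos 13: window 'c' -> no
Total matches: 2

2


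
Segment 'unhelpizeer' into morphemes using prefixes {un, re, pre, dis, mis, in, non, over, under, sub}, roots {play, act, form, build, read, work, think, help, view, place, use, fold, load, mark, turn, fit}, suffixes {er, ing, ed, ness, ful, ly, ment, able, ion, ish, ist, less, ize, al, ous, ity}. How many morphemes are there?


Segmenting 'unhelpizeer' against the inventory:
  'un' -> prefix (morpheme 1)
  'help' -> root (morpheme 2)
  'ize' -> suffix (morpheme 3)
  'er' -> suffix (morpheme 4)
Total morphemes: 4

4


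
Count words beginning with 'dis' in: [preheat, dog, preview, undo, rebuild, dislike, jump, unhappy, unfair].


Checking each word for prefix 'dis':
  'preheat' -> no (count: 0)
  'dog' -> no (count: 0)
  'preview' -> no (count: 0)
  'undo' -> no (count: 0)
  'rebuild' -> no (count: 0)
  'dislike' -> YES, starts with 'dis' (count: 1)
  'jump' -> no (count: 1)
  'unhappy' -> no (count: 1)
  'unfair' -> no (count: 1)
Total with prefix 'dis': 1

1


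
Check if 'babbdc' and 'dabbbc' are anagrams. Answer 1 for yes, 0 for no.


Sort characters of 'babbdc': 'abbbcd'
Sort characters of 'dabbbc': 'abbbcd'
Sorted forms match -> they ARE anagrams
Result: 1

1


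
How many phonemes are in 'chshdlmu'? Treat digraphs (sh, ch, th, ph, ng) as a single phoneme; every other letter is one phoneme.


Parsing 'chshdlmu' greedily, digraphs first:
  'ch' -> digraph (1 consonant phoneme) (phonemes so far: 1)
  'sh' -> digraph (1 consonant phoneme) (phonemes so far: 2)
  'd' -> consonant phoneme (phonemes so far: 3)
  'l' -> consonant phoneme (phonemes so far: 4)
  'm' -> consonant phoneme (phonemes so far: 5)
  'u' -> vowel phoneme (phonemes so far: 6)
Total phonemes: 6

6


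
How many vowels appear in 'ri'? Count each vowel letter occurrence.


Scanning each character of 'ri':
  Position 1: 'r' -> consonant (running count: 0)
  Position 2: 'i' -> vowel (running count: 1)
Total vowels: 1

1


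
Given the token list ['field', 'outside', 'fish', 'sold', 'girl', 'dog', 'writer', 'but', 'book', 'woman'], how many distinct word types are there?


Listing all tokens and tracking unique types:
  Token 1: 'field' -> NEW (unique so far: 1)
  Token 2: 'outside' -> NEW (unique so far: 2)
  Token 3: 'fish' -> NEW (unique so far: 3)
  Token 4: 'sold' -> NEW (unique so far: 4)
  Token 5: 'girl' -> NEW (unique so far: 5)
  Token 6: 'dog' -> NEW (unique so far: 6)
  Token 7: 'writer' -> NEW (unique so far: 7)
  Token 8: 'but' -> NEW (unique so far: 8)
  Token 9: 'book' -> NEW (unique so far: 9)
  Token 10: 'woman' -> NEW (unique so far: 10)
Unique types: ('book', 'but', 'dog', 'field', 'fish', 'girl', 'outside', 'sold', 'woman', 'writer')
Vocabulary size: 10

10


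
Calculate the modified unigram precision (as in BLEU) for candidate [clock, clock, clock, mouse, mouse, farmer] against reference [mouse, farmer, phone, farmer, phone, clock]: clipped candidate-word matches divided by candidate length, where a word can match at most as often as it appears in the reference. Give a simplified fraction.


Reference word counts: {'clock': 1, 'farmer': 2, 'mouse': 1, 'phone': 2}
Checking each candidate word (with clipping):
  'clock' -> in reference (ref count 1, used 1/1) -> match (matches: 1)
  'clock' -> ref count 1 already used up (1/1) -> clipped, no match (matches: 1)
  'clock' -> ref count 1 already used up (1/1) -> clipped, no match (matches: 1)
  'mouse' -> in reference (ref count 1, used 1/1) -> match (matches: 2)
  'mouse' -> ref count 1 already used up (1/1) -> clipped, no match (matches: 2)
  'farmer' -> in reference (ref count 2, used 1/2) -> match (matches: 3)
Clipped matches: 3, Candidate length: 6
Precision = 3/6 = 1/2

1/2


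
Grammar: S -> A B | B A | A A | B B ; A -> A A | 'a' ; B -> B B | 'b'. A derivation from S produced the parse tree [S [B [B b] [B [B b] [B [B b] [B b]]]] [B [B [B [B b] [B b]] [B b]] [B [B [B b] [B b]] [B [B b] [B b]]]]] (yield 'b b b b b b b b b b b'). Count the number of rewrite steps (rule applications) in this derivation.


Every bracketed nonterminal node [X ...] in the tree is produced by exactly one rule application.
Reading the tree off as a leftmost derivation:
  Step 1: S  =>  B B   (applied S -> B B)
  Step 2: B B  =>  B B B   (applied B -> B B)
  Step 3: B B B  =>  b B B   (applied B -> b)
  Step 4: b B B  =>  b B B B   (applied B -> B B)
  Step 5: b B B B  =>  b b B B   (applied B -> b)
  Step 6: b b B B  =>  b b B B B   (applied B -> B B)
  Step 7: b b B B B  =>  b b b B B   (applied B -> b)
  Step 8: b b b B B  =>  b b b b B   (applied B -> b)
  Step 9: b b b b B  =>  b b b b B B   (applied B -> B B)
  Step 10: b b b b B B  =>  b b b b B B B   (applied B -> B B)
  Step 11: b b b b B B B  =>  b b b b B B B B   (applied B -> B B)
  Step 12: b b b b B B B B  =>  b b b b b B B B   (applied B -> b)
  Step 13: b b b b b B B B  =>  b b b b b b B B   (applied B -> b)
  Step 14: b b b b b b B B  =>  b b b b b b b B   (applied B -> b)
  Step 15: b b b b b b b B  =>  b b b b b b b B B   (applied B -> B B)
  Step 16: b b b b b b b B B  =>  b b b b b b b B B B   (applied B -> B B)
  Step 17: b b b b b b b B B B  =>  b b b b b b b b B B   (applied B -> b)
  Step 18: b b b b b b b b B B  =>  b b b b b b b b b B   (applied B -> b)
  Step 19: b b b b b b b b b B  =>  b b b b b b b b b B B   (applied B -> B B)
  Step 20: b b b b b b b b b B B  =>  b b b b b b b b b b B   (applied B -> b)
  Step 21: b b b b b b b b b b B  =>  b b b b b b b b b b b   (applied B -> b)
Final yield: b b b b b b b b b b b
Total rewrite steps: 21

21


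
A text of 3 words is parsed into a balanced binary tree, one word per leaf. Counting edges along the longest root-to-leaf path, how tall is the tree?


In a balanced binary tree with n leaves the deepest leaf is ceil(log2(n)) edges below the root.
log2(3) = 1.5850
ceil(1.5850) = 2
height (edges) = 2

2


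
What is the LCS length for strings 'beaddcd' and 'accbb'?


DP table for LCS of 'beaddcd' and 'accbb':
       a  c  c  b  b
    0  0  0  0  0  0
  b 0  0  0  0  1  1
  e 0  0  0  0  1  1
  a 0  1  1  1  1  1
  d 0  1  1  1  1  1
  d 0  1  1  1  1  1
  c 0  1  2  2  2  2
  d 0  1  2  2  2  2
LCS: 'ac'
LCS length = 2

2


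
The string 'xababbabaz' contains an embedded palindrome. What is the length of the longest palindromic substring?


Scanning 'xababbabaz' for palindromic substrings.
Substring at positions 1-8: 'ababbaba'.
Check: reverse('ababbaba') = 'ababbaba' -> palindrome confirmed.
Neighbouring characters ('x' / 'z') break symmetry, so it cannot extend further.
No longer palindromic substring exists; longest length = 8

8


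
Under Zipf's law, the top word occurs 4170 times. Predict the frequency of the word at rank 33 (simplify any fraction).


Zipf's law: freq(rank) = f1 / rank
f1 = 4170, rank = 33
freq = 4170 / 33
GCD(4170, 33) = 3
Simplified: 1390/11

1390/11


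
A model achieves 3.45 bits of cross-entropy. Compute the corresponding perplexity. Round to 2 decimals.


Perplexity formula: PP = 2^H
H = 3.45
PP = 2^3.45
Decompose: 2^3.45 = 2^3 * 2^0.45
2^3 = 8, 2^0.45 ~ 1.3660403
PP ~ 8 * 1.3660403 = 10.9283224
Rounded to 2 decimals: 10.93

10.93


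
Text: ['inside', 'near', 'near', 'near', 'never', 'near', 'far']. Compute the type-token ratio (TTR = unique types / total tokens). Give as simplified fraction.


Tokens: 7
Unique types: ('far', 'inside', 'near', 'never') = 4
TTR = 4/7
Already in lowest terms.

4/7


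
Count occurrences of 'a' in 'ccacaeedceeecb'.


Scanning 'ccacaeedceeecb' for 'a':
  Position 2: 'a' -> MATCH (count: 1)
  Position 4: 'a' -> MATCH (count: 2)
Total occurrences of 'a': 2

2


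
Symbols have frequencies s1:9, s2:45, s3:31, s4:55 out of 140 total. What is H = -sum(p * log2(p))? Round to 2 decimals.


Computing entropy H = -sum(p_i * log2(p_i)):
  s1: p = 9/140 = 0.0643, -p*log2(p) = 0.2545
  s2: p = 45/140 = 0.3214, -p*log2(p) = 0.5263
  s3: p = 31/140 = 0.2214, -p*log2(p) = 0.4816
  s4: p = 55/140 = 0.3929, -p*log2(p) = 0.5295
H = sum of terms = 1.7919
Rounded to 2 decimals: 1.79

1.79


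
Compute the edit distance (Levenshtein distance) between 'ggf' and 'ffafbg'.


Building DP table for s1='ggf' (len 3) and s2='ffafbg' (len 6):
       f  f  a  f  b  g
    0  1  2  3  4  5  6
  g 1  1  2  3  4  5  5
  g 2  2  2  3  4  5  5
  f 3  2  2  3  3  4  5
Edit distance = dp[3][6] = 5

5


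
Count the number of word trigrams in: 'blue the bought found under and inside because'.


Word trigrams from [8] words:
  Trigram 1: (blue the bought)
  Trigram 2: (the bought found)
  Trigram 3: (bought found under)
  Trigram 4: (found under and)
  Trigram 5: (under and inside)
  Trigram 6: (and inside because)
Total word trigrams: 8 - 2 = 6

6


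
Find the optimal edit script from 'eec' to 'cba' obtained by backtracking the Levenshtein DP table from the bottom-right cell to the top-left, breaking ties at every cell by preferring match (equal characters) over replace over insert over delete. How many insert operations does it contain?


Edit distance = 3. Backtracking from cell (3, 3) with preference match > replace > insert > delete,
then listing the resulting alignment 'eec' -> 'cba' left to right:
  Step 1: replace e->c
  Step 2: replace e->b
  Step 3: replace c->a
Total insertions: 0

0


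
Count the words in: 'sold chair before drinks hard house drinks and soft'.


Counting words by splitting on spaces:
  Word 1: 'sold'
  Word 2: 'chair'
  Word 3: 'before'
  Word 4: 'drinks'
  Word 5: 'hard'
  Word 6: 'house'
  Word 7: 'drinks'
  Word 8: 'and'
  Word 9: 'soft'
Total words: 9

9


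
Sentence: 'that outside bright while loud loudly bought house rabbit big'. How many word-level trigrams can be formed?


Word trigrams from [10] words:
  Trigram 1: (that outside bright)
  Trigram 2: (outside bright while)
  Trigram 3: (bright while loud)
  Trigram 4: (while loud loudly)
  Trigram 5: (loud loudly bought)
  Trigram 6: (loudly bought house)
  Trigram 7: (bought house rabbit)
  Trigram 8: (house rabbit big)
Total word trigrams: 10 - 2 = 8

8


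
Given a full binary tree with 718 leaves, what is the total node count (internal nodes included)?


Leaf nodes (terminals): 718
Internal nodes = n - 1 = 718 - 1 = 717
Total = leaves + internal = 718 + 717 = 1435

1435


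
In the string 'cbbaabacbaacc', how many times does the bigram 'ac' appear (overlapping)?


Scanning 'cbbaabacbaacc' for bigram 'ac':
  Position 0: 'cb' -> no
  Position 1: 'bb' -> no
  Position 2: 'ba' -> no
  Position 3: 'aa' -> no
  Position 4: 'ab' -> no
  Position 5: 'ba' -> no
  Position 6: 'ac' -> MATCH
  Position 7: 'cb' -> no
  Position 8: 'ba' -> no
  Position 9: 'aa' -> no
  Position 10: 'ac' -> MATCH
  Position 11: 'cc' -> no
Total matches: 2

2


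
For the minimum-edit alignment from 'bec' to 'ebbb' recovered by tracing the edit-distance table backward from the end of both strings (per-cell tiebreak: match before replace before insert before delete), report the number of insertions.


Edit distance = 3. Backtracking from cell (3, 4) with preference match > replace > insert > delete,
then listing the resulting alignment 'bec' -> 'ebbb' left to right:
  Step 1: insert 'e' [insertion #1]
  Step 2: keep 'b'
  Step 3: replace e->b
  Step 4: replace c->b
Total insertions: 1

1


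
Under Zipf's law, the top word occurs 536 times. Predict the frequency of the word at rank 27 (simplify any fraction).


Zipf's law: freq(rank) = f1 / rank
f1 = 536, rank = 27
freq = 536 / 27
GCD(536, 27) = 1
Simplified: 536/27

536/27


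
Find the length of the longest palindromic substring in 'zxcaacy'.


Scanning 'zxcaacy' for palindromic substrings.
Substring at positions 2-5: 'caac'.
Check: reverse('caac') = 'caac' -> palindrome confirmed.
Neighbouring characters ('x' / 'y') break symmetry, so it cannot extend further.
No longer palindromic substring exists; longest length = 4

4


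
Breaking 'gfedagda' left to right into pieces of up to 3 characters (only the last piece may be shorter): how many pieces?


'gfedagda' has 8 characters.
Chunking with max size 3:
  Chunk 1: 'gfe' (positions 0-2)
  Chunk 2: 'dag' (positions 3-5)
  Chunk 3: 'da' (positions 6-7)
Total chunks: ceil(8 / 3) = 3

3


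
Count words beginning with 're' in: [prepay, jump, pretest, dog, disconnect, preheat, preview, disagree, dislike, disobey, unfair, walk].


Checking each word for prefix 're':
  'prepay' -> no (count: 0)
  'jump' -> no (count: 0)
  'pretest' -> no (count: 0)
  'dog' -> no (count: 0)
  'disconnect' -> no (count: 0)
  'preheat' -> no (count: 0)
  'preview' -> no (count: 0)
  'disagree' -> no (count: 0)
  'dislike' -> no (count: 0)
  'disobey' -> no (count: 0)
  'unfair' -> no (count: 0)
  'walk' -> no (count: 0)
Total with prefix 're': 0

0


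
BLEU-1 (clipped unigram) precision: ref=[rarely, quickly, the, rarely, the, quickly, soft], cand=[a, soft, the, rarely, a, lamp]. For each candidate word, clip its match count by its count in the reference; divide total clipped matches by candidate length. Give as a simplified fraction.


Reference word counts: {'quickly': 2, 'rarely': 2, 'soft': 1, 'the': 2}
Checking each candidate word (with clipping):
  'a' -> not in reference -> no match (matches: 0)
  'soft' -> in reference (ref count 1, used 1/1) -> match (matches: 1)
  'the' -> in reference (ref count 2, used 1/2) -> match (matches: 2)
  'rarely' -> in reference (ref count 2, used 1/2) -> match (matches: 3)
  'a' -> not in reference -> no match (matches: 3)
  'lamp' -> not in reference -> no match (matches: 3)
Clipped matches: 3, Candidate length: 6
Precision = 3/6 = 1/2

1/2


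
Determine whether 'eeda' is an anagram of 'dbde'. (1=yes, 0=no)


Sort characters of 'eeda': 'adee'
Sort characters of 'dbde': 'bdde'
Sorted forms differ -> they are NOT anagrams
Result: 0

0


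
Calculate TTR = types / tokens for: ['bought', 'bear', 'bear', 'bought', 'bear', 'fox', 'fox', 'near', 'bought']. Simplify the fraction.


Tokens: 9
Unique types: ('bear', 'bought', 'fox', 'near') = 4
TTR = 4/9
Already in lowest terms.

4/9


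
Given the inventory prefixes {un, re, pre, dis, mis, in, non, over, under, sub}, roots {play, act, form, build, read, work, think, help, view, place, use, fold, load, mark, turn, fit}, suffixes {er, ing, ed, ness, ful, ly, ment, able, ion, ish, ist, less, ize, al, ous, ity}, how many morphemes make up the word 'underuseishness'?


Segmenting 'underuseishness' against the inventory:
  'under' -> prefix (morpheme 1)
  'use' -> root (morpheme 2)
  'ish' -> suffix (morpheme 3)
  'ness' -> suffix (morpheme 4)
Total morphemes: 4

4


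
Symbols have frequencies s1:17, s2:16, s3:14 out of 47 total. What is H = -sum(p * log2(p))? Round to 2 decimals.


Computing entropy H = -sum(p_i * log2(p_i)):
  s1: p = 17/47 = 0.3617, -p*log2(p) = 0.5307
  s2: p = 16/47 = 0.3404, -p*log2(p) = 0.5292
  s3: p = 14/47 = 0.2979, -p*log2(p) = 0.5205
H = sum of terms = 1.5804
Rounded to 2 decimals: 1.58

1.58


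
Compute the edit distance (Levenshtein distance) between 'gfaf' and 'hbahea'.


Building DP table for s1='gfaf' (len 4) and s2='hbahea' (len 6):
       h  b  a  h  e  a
    0  1  2  3  4  5  6
  g 1  1  2  3  4  5  6
  f 2  2  2  3  4  5  6
  a 3  3  3  2  3  4  5
  f 4  4  4  3  3  4  5
Edit distance = dp[4][6] = 5

5


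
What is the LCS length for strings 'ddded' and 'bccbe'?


DP table for LCS of 'ddded' and 'bccbe':
       b  c  c  b  e
    0  0  0  0  0  0
  d 0  0  0  0  0  0
  d 0  0  0  0  0  0
  d 0  0  0  0  0  0
  e 0  0  0  0  0  1
  d 0  0  0  0  0  1
LCS: 'e'
LCS length = 1

1


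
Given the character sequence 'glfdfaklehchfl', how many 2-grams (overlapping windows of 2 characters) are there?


String 'glfdfaklehchfl' has length L = 14.
Number of overlapping n-grams = L - n + 1
Substituting: 14 - 2 + 1 = 13

13


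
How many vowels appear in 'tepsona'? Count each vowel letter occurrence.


Scanning each character of 'tepsona':
  Position 1: 't' -> consonant (running count: 0)
  Position 2: 'e' -> vowel (running count: 1)
  Position 3: 'p' -> consonant (running count: 1)
  Position 4: 's' -> consonant (running count: 1)
  Position 5: 'o' -> vowel (running count: 2)
  Position 6: 'n' -> consonant (running count: 2)
  Position 7: 'a' -> vowel (running count: 3)
Total vowels: 3

3


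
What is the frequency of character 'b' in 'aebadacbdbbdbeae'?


Scanning 'aebadacbdbbdbeae' for 'b':
  Position 2: 'b' -> MATCH (count: 1)
  Position 7: 'b' -> MATCH (count: 2)
  Position 9: 'b' -> MATCH (count: 3)
  Position 10: 'b' -> MATCH (count: 4)
  Position 12: 'b' -> MATCH (count: 5)
Total occurrences of 'b': 5

5


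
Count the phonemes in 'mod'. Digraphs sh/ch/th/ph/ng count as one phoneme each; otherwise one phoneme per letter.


Parsing 'mod' greedily, digraphs first:
  'm' -> consonant phoneme (phonemes so far: 1)
  'o' -> vowel phoneme (phonemes so far: 2)
  'd' -> consonant phoneme (phonemes so far: 3)
Total phonemes: 3

3


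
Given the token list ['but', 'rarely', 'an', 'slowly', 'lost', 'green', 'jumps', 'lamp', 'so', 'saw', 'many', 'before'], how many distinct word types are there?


Listing all tokens and tracking unique types:
  Token 1: 'but' -> NEW (unique so far: 1)
  Token 2: 'rarely' -> NEW (unique so far: 2)
  Token 3: 'an' -> NEW (unique so far: 3)
  Token 4: 'slowly' -> NEW (unique so far: 4)
  Token 5: 'lost' -> NEW (unique so far: 5)
  Token 6: 'green' -> NEW (unique so far: 6)
  Token 7: 'jumps' -> NEW (unique so far: 7)
  Token 8: 'lamp' -> NEW (unique so far: 8)
  Token 9: 'so' -> NEW (unique so far: 9)
  Token 10: 'saw' -> NEW (unique so far: 10)
  Token 11: 'many' -> NEW (unique so far: 11)
  Token 12: 'before' -> NEW (unique so far: 12)
Unique types: ('an', 'before', 'but', 'green', 'jumps', 'lamp', 'lost', 'many', 'rarely', 'saw', 'slowly', 'so')
Vocabulary size: 12

12


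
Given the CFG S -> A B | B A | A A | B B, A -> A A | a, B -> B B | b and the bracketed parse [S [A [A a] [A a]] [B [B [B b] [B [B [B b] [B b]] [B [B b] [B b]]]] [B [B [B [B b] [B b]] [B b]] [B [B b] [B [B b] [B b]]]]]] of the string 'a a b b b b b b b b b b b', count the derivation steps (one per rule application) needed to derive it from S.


Every bracketed nonterminal node [X ...] in the tree is produced by exactly one rule application.
Reading the tree off as a leftmost derivation:
  Step 1: S  =>  A B   (applied S -> A B)
  Step 2: A B  =>  A A B   (applied A -> A A)
  Step 3: A A B  =>  a A B   (applied A -> a)
  Step 4: a A B  =>  a a B   (applied A -> a)
  Step 5: a a B  =>  a a B B   (applied B -> B B)
  Step 6: a a B B  =>  a a B B B   (applied B -> B B)
  Step 7: a a B B B  =>  a a b B B   (applied B -> b)
  Step 8: a a b B B  =>  a a b B B B   (applied B -> B B)
  Step 9: a a b B B B  =>  a a b B B B B   (applied B -> B B)
  Step 10: a a b B B B B  =>  a a b b B B B   (applied B -> b)
  Step 11: a a b b B B B  =>  a a b b b B B   (applied B -> b)
  Step 12: a a b b b B B  =>  a a b b b B B B   (applied B -> B B)
  Step 13: a a b b b B B B  =>  a a b b b b B B   (applied B -> b)
  Step 14: a a b b b b B B  =>  a a b b b b b B   (applied B -> b)
  Step 15: a a b b b b b B  =>  a a b b b b b B B   (applied B -> B B)
  Step 16: a a b b b b b B B  =>  a a b b b b b B B B   (applied B -> B B)
  Step 17: a a b b b b b B B B  =>  a a b b b b b B B B B   (applied B -> B B)
  Step 18: a a b b b b b B B B B  =>  a a b b b b b b B B B   (applied B -> b)
  Step 19: a a b b b b b b B B B  =>  a a b b b b b b b B B   (applied B -> b)
  Step 20: a a b b b b b b b B B  =>  a a b b b b b b b b B   (applied B -> b)
  Step 21: a a b b b b b b b b B  =>  a a b b b b b b b b B B   (applied B -> B B)
  Step 22: a a b b b b b b b b B B  =>  a a b b b b b b b b b B   (applied B -> b)
  Step 23: a a b b b b b b b b b B  =>  a a b b b b b b b b b B B   (applied B -> B B)
  Step 24: a a b b b b b b b b b B B  =>  a a b b b b b b b b b b B   (applied B -> b)
  Step 25: a a b b b b b b b b b b B  =>  a a b b b b b b b b b b b   (applied B -> b)
Final yield: a a b b b b b b b b b b b
Total rewrite steps: 25

25


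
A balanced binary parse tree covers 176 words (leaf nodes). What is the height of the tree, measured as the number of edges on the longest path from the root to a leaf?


In a balanced binary tree with n leaves the deepest leaf is ceil(log2(n)) edges below the root.
log2(176) = 7.4594
ceil(7.4594) = 8
height (edges) = 8

8


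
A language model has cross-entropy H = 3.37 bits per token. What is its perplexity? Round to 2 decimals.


Perplexity formula: PP = 2^H
H = 3.37
PP = 2^3.37
Decompose: 2^3.37 = 2^3 * 2^0.37
2^3 = 8, 2^0.37 ~ 1.2923528
PP ~ 8 * 1.2923528 = 10.3388224
Rounded to 2 decimals: 10.34

10.34


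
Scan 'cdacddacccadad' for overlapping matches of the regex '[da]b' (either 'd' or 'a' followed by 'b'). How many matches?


Pattern: [da]b means either 'd' or 'a' followed by 'b'.
Scanning 'cdacddacccadad' position-by-position:
  Pos 0: window 'cd' -> no
  Pos 1: window 'da' -> no
  Pos 2: window 'ac' -> no
  Pos 3: window 'cd' -> no
  Pos 4: window 'dd' -> no
  Pos 5: window 'da' -> no
  Pos 6: window 'ac' -> no
  Pos 7: window 'cc' -> no
  Pos 8: window 'cc' -> no
  Pos 9: window 'ca' -> no
  Pos 10: window 'ad' -> no
  Pos 11: window 'da' -> no
  Pos 12: window 'ad' -> no
  Pos 13: window 'd' -> no
Total matches: 0

0


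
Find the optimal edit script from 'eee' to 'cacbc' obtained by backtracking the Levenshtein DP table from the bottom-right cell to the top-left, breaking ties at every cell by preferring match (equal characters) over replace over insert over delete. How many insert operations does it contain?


Edit distance = 5. Backtracking from cell (3, 5) with preference match > replace > insert > delete,
then listing the resulting alignment 'eee' -> 'cacbc' left to right:
  Step 1: insert 'c' [insertion #1]
  Step 2: insert 'a' [insertion #2]
  Step 3: replace e->c
  Step 4: replace e->b
  Step 5: replace e->c
Total insertions: 2

2


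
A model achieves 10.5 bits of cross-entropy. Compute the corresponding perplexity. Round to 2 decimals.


Perplexity formula: PP = 2^H
H = 10.5
PP = 2^10.5
Decompose: 2^10.5 = 2^10 * 2^0.5 = 2^10 * sqrt(2)
2^10 = 1024, sqrt(2) ~ 1.4142136
PP ~ 1024 * 1.4142136 = 1448.1547264
Rounded to 2 decimals: 1448.15

1448.15


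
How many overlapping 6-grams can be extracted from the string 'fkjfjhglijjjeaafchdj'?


String 'fkjfjhglijjjeaafchdj' has length L = 20.
Number of overlapping n-grams = L - n + 1
Substituting: 20 - 6 + 1 = 15

15


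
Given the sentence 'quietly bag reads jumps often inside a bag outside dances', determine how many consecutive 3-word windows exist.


Word trigrams from [10] words:
  Trigram 1: (quietly bag reads)
  Trigram 2: (bag reads jumps)
  Trigram 3: (reads jumps often)
  Trigram 4: (jumps often inside)
  Trigram 5: (often inside a)
  Trigram 6: (inside a bag)
  Trigram 7: (a bag outside)
  Trigram 8: (bag outside dances)
Total word trigrams: 10 - 2 = 8

8


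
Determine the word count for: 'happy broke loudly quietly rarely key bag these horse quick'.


Counting words by splitting on spaces:
  Word 1: 'happy'
  Word 2: 'broke'
  Word 3: 'loudly'
  Word 4: 'quietly'
  Word 5: 'rarely'
  Word 6: 'key'
  Word 7: 'bag'
  Word 8: 'these'
  Word 9: 'horse'
  Word 10: 'quick'
Total words: 10

10


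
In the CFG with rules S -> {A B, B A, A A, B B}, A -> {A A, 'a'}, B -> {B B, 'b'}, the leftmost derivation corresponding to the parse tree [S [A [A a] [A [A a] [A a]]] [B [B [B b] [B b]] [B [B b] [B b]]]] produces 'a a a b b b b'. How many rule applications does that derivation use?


Every bracketed nonterminal node [X ...] in the tree is produced by exactly one rule application.
Reading the tree off as a leftmost derivation:
  Step 1: S  =>  A B   (applied S -> A B)
  Step 2: A B  =>  A A B   (applied A -> A A)
  Step 3: A A B  =>  a A B   (applied A -> a)
  Step 4: a A B  =>  a A A B   (applied A -> A A)
  Step 5: a A A B  =>  a a A B   (applied A -> a)
  Step 6: a a A B  =>  a a a B   (applied A -> a)
  Step 7: a a a B  =>  a a a B B   (applied B -> B B)
  Step 8: a a a B B  =>  a a a B B B   (applied B -> B B)
  Step 9: a a a B B B  =>  a a a b B B   (applied B -> b)
  Step 10: a a a b B B  =>  a a a b b B   (applied B -> b)
  Step 11: a a a b b B  =>  a a a b b B B   (applied B -> B B)
  Step 12: a a a b b B B  =>  a a a b b b B   (applied B -> b)
  Step 13: a a a b b b B  =>  a a a b b b b   (applied B -> b)
Final yield: a a a b b b b
Total rewrite steps: 13

13


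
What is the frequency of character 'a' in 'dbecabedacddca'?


Scanning 'dbecabedacddca' for 'a':
  Position 4: 'a' -> MATCH (count: 1)
  Position 8: 'a' -> MATCH (count: 2)
  Position 13: 'a' -> MATCH (count: 3)
Total occurrences of 'a': 3

3


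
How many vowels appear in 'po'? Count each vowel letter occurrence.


Scanning each character of 'po':
  Position 1: 'p' -> consonant (running count: 0)
  Position 2: 'o' -> vowel (running count: 1)
Total vowels: 1

1


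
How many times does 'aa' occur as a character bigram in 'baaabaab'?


Scanning 'baaabaab' for bigram 'aa':
  Position 0: 'ba' -> no
  Position 1: 'aa' -> MATCH
  Position 2: 'aa' -> MATCH
  Position 3: 'ab' -> no
  Position 4: 'ba' -> no
  Position 5: 'aa' -> MATCH
  Position 6: 'ab' -> no
Total matches: 3

3


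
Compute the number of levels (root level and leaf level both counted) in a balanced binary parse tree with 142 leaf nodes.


In a balanced binary tree with n leaves the deepest leaf is ceil(log2(n)) edges below the root,
so counting node levels inclusive of root and leaves gives ceil(log2(n)) + 1 levels.
log2(142) = 7.1497
ceil(7.1497) = 8
levels = 8 + 1 = 9

9


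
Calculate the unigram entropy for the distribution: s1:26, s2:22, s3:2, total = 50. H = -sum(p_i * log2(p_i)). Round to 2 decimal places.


Computing entropy H = -sum(p_i * log2(p_i)):
  s1: p = 26/50 = 0.5200, -p*log2(p) = 0.4906
  s2: p = 22/50 = 0.4400, -p*log2(p) = 0.5211
  s3: p = 2/50 = 0.0400, -p*log2(p) = 0.1858
H = sum of terms = 1.1975
Rounded to 2 decimals: 1.20

1.20
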